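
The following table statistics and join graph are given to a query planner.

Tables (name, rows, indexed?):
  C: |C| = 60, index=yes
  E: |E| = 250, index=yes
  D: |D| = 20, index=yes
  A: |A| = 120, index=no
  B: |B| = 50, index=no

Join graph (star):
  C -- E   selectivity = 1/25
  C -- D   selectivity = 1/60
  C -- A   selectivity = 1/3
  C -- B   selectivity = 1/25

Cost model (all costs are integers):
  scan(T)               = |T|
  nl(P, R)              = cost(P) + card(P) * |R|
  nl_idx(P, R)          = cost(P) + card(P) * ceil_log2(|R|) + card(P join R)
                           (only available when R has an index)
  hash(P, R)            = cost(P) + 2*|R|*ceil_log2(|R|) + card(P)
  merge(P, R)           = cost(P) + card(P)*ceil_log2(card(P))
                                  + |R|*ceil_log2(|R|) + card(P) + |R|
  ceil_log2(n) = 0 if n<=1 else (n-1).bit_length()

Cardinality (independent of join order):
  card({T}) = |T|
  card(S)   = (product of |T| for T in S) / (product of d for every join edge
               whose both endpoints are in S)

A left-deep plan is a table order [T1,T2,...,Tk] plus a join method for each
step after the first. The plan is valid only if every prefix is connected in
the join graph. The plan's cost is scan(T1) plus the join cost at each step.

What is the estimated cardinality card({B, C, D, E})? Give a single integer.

Tables in S: B(50), C(60), D(20), E(250)
Edges inside S: C-E(d=25), C-D(d=60), C-B(d=25)
numerator = 50 * 60 * 20 * 250 = 15000000
denominator = 25 * 60 * 25 = 37500
card(S) = 15000000 / 37500 = 400

400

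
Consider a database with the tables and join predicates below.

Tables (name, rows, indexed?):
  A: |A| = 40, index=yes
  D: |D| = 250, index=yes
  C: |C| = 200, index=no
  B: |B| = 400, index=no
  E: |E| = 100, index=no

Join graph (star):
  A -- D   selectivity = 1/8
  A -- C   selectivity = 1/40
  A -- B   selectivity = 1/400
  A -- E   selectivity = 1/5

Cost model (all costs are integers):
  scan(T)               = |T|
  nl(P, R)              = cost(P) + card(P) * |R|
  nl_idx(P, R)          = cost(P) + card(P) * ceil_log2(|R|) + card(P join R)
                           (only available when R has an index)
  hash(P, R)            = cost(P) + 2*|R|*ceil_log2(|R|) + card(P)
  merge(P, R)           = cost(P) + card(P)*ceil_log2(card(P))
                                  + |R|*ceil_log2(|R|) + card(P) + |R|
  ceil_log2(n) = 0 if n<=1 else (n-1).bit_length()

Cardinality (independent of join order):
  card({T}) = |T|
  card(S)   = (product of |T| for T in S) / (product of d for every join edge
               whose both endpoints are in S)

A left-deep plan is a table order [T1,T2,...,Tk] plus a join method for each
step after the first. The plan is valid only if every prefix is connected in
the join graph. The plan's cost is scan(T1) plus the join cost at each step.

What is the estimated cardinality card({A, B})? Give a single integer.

Tables in S: A(40), B(400)
Edges inside S: A-B(d=400)
numerator = 40 * 400 = 16000
denominator = 400 = 400
card(S) = 16000 / 400 = 40

40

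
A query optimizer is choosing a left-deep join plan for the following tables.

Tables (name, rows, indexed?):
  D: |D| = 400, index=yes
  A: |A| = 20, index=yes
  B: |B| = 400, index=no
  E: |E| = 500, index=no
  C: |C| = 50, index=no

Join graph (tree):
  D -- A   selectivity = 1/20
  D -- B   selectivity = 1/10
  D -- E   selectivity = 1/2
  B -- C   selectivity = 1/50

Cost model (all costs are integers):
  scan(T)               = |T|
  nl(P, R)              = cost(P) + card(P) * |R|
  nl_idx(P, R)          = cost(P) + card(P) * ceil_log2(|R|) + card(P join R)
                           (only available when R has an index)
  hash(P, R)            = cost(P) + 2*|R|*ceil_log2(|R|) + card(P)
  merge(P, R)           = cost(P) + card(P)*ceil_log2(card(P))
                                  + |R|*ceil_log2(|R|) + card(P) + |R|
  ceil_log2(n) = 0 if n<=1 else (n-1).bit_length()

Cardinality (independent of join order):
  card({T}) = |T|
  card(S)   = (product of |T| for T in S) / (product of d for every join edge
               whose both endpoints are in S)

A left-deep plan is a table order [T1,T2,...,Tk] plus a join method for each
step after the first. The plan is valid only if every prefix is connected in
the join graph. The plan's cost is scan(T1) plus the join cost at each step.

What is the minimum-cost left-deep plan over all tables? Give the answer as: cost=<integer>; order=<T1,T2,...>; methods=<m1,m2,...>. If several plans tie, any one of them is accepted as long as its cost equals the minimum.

cost=49800; order=A,D,B,C,E; methods=nl_idx,hash,hash,hash

Selinger DP (subsets sized 1..n):
  {D}: scan cost=400, card=400
  {A}: scan cost=20, card=20
  {B}: scan cost=400, card=400
  {E}: scan cost=500, card=500
  {C}: scan cost=50, card=50
  {AD}: card=400; try (D,nl_idx)→600, (A,hash)→1000, (A,nl_idx)→2800, (D,merge)→4140, (A,merge)→4520, (D,hash)→7240 …(+2); best=600 via (D,nl_idx)
  {BD}: card=16000; try (D,hash)→8000, (B,hash)→8000, (D,merge)→8400, (B,merge)→8400, (D,nl_idx)→20000, (D,nl)→160400 …(+1); best=8000 via (D,hash)
  {DE}: card=100000; try (D,hash)→8200, (E,merge)→9400, (D,merge)→9500, (E,hash)→9800, (D,nl_idx)→105000, (E,nl)→200400 …(+1); best=8200 via (D,hash)
  {BC}: card=400; try (C,hash)→1400, (B,merge)→4400, (C,merge)→4750, (B,hash)→7300, (B,nl)→20050, (C,nl)→20400; best=1400 via (C,hash)
  {ABD}: card=16000; try (B,hash)→8200, (B,merge)→8600, (A,hash)→24200, (A,nl_idx)→104000, (B,nl)→160600, (A,merge)→248120 …(+1); best=8200 via (B,hash)
  {ADE}: card=100000; try (E,merge)→9600, (E,hash)→10000, (A,hash)→108400, (E,nl)→200600, (A,nl_idx)→608200, (A,merge)→1808320 …(+1); best=9600 via (E,merge)
  {BDE}: card=4000000; try (E,hash)→33000, (B,hash)→115400, (E,merge)→253000, (B,merge)→1812200, (E,nl)→8008000, (B,nl)→40008200; best=33000 via (E,hash)
  {BCD}: card=16000; try (D,hash)→9000, (D,merge)→9400, (D,nl_idx)→21000, (C,hash)→24600, (D,nl)→161400, (C,merge)→248350 …(+1); best=9000 via (D,hash)
  {ABDE}: card=4000000; try (E,hash)→33200, (B,hash)→116800, (E,merge)→253200, (B,merge)→1813600, (A,hash)→4033200, (E,nl)→8008200 …(+4); best=33200 via (E,hash)
  {ABCD}: card=16000; try (C,hash)→24800, (A,hash)→25200, (A,nl_idx)→105000, (C,merge)→248550, (A,merge)→249120, (A,nl)→329000 …(+1); best=24800 via (C,hash)
  {BCDE}: card=4000000; try (E,hash)→34000, (E,merge)→254000, (C,hash)→4033600, (E,nl)→8009000, (C,merge)→92033350, (C,nl)→200033000; best=34000 via (E,hash)
  {ABCDE}: card=4000000; try (E,hash)→49800, (E,merge)→269800, (C,hash)→4033800, (A,hash)→4034200, (E,nl)→8024800, (A,nl_idx)→24034000 …(+4); best=49800 via (E,hash)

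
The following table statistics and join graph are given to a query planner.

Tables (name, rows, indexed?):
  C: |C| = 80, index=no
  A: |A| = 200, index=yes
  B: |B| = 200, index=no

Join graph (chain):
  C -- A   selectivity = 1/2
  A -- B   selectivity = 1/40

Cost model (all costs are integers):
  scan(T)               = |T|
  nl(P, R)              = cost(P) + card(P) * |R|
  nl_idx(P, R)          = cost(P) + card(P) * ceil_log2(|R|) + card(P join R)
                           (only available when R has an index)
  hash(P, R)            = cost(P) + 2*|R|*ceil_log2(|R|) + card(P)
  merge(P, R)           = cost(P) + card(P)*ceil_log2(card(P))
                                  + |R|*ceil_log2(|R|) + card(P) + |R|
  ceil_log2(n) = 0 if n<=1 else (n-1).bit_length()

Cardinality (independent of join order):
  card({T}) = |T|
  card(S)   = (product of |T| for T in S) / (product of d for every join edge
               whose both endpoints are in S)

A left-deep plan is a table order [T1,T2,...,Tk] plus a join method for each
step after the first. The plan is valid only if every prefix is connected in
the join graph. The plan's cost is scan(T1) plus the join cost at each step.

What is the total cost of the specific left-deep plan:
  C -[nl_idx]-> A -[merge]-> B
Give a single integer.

122520

step 1: scan C: cost=80, card=80
step 2: join A via nl_idx
    card(P join A) = 80*200/(2) = 8000
    cost = 80 + 80*8 + 8000 = 8720
step 3: join B via merge
    card(P join B) = 8000*200/(40) = 40000
    cost = 8720 + 8000*13 + 200*8 + 8000 + 200 = 122520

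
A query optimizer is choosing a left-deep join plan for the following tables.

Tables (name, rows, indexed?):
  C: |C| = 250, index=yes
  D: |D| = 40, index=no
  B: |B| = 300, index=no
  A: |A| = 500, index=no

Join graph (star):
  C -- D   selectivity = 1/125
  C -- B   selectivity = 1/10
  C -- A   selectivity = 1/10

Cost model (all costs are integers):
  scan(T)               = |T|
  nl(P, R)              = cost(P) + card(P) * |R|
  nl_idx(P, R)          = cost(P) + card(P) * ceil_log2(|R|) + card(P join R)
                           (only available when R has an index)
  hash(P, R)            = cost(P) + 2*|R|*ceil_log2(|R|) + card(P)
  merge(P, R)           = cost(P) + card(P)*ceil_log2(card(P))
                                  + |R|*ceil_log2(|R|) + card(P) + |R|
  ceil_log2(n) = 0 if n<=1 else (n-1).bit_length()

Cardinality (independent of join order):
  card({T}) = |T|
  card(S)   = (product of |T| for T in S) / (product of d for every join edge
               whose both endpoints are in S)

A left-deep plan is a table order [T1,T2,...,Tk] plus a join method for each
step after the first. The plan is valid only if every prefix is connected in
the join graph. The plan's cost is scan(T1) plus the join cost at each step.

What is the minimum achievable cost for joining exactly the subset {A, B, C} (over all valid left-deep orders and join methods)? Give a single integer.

Selinger DP over subsets of {A,B,C}:
  {C}: scan cost=250, card=250
  {B}: scan cost=300, card=300
  {A}: scan cost=500, card=500
  {BC}: card=7500; try (C,hash)→4600, (B,merge)→5500, (C,merge)→5550, (B,hash)→5900, (C,nl_idx)→10200, (B,nl)→75250 …(+1); best=4600 via (C,hash)
  {AC}: card=12500; try (C,hash)→5000, (A,merge)→7500, (C,merge)→7750, (A,hash)→9500, (C,nl_idx)→17000, (A,nl)→125250 …(+1); best=5000 via (C,hash)
  {ABC}: card=375000; try (A,hash)→21100, (B,hash)→22900, (A,merge)→114600, (B,merge)→195500, (A,nl)→3754600, (B,nl)→3755000; best=21100 via (A,hash)

21100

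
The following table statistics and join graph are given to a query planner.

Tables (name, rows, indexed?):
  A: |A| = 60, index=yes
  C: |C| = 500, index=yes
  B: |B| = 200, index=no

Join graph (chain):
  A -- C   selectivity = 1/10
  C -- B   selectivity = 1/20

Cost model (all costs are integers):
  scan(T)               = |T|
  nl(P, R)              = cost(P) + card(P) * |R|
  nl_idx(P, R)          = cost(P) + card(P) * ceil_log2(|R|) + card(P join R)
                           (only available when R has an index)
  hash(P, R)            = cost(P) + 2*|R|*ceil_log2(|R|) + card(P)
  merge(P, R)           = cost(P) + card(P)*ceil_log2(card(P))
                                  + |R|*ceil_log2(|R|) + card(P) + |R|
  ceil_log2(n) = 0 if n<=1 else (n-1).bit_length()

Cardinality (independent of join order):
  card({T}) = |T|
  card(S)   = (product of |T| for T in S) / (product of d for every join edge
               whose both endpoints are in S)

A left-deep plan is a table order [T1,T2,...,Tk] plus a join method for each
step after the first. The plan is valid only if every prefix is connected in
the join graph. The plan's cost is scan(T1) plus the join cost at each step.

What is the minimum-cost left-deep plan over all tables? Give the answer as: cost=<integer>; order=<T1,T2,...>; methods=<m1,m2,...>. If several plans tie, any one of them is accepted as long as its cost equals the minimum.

cost=7920; order=C,A,B; methods=hash,hash

Selinger DP (subsets sized 1..n):
  {A}: scan cost=60, card=60
  {C}: scan cost=500, card=500
  {B}: scan cost=200, card=200
  {AC}: card=3000; try (A,hash)→1720, (C,nl_idx)→3600, (C,merge)→5480, (A,merge)→5920, (A,nl_idx)→6500, (C,hash)→9120 …(+2); best=1720 via (A,hash)
  {BC}: card=5000; try (B,hash)→4200, (C,merge)→7000, (C,nl_idx)→7000, (B,merge)→7300, (C,hash)→9400, (C,nl)→100200 …(+1); best=4200 via (B,hash)
  {ABC}: card=30000; try (B,hash)→7920, (A,hash)→9920, (B,merge)→42520, (A,nl_idx)→64200, (A,merge)→74620, (A,nl)→304200 …(+1); best=7920 via (B,hash)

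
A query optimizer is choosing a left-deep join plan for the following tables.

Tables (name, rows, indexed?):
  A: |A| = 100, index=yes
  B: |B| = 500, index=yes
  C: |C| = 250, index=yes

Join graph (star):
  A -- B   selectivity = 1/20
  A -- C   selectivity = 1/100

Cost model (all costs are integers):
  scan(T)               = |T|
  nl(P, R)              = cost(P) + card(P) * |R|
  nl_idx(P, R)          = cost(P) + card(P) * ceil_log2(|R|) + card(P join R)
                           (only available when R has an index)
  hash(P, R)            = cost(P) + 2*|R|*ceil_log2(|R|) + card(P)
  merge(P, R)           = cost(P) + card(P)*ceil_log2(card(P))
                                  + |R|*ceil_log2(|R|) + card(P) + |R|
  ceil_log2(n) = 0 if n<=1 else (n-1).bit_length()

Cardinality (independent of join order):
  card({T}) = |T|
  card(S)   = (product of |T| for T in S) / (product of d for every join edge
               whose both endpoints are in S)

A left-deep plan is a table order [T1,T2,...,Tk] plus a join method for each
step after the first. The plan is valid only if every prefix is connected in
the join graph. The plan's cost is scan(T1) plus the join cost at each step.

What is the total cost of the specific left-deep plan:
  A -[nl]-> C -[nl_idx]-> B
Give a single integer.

33600

step 1: scan A: cost=100, card=100
step 2: join C via nl
    card(P join C) = 100*250/(100) = 250
    cost = 100 + 100*250 = 25100
step 3: join B via nl_idx
    card(P join B) = 250*500/(20) = 6250
    cost = 25100 + 250*9 + 6250 = 33600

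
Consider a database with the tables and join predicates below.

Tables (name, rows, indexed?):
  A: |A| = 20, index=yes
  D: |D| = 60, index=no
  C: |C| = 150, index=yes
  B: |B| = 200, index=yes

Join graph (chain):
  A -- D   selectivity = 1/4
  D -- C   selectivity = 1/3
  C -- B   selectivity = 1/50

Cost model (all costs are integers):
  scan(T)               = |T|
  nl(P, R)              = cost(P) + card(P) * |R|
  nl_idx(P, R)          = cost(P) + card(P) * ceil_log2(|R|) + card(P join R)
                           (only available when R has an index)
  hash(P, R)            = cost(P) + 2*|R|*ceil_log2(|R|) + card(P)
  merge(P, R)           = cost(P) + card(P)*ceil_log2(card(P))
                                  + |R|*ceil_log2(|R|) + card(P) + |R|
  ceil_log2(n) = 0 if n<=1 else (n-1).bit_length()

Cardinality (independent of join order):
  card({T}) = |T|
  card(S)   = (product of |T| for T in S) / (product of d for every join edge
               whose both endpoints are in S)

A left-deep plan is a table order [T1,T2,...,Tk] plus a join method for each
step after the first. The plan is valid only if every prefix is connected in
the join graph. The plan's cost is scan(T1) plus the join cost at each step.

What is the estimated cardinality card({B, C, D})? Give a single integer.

12000

Tables in S: B(200), C(150), D(60)
Edges inside S: D-C(d=3), C-B(d=50)
numerator = 200 * 150 * 60 = 1800000
denominator = 3 * 50 = 150
card(S) = 1800000 / 150 = 12000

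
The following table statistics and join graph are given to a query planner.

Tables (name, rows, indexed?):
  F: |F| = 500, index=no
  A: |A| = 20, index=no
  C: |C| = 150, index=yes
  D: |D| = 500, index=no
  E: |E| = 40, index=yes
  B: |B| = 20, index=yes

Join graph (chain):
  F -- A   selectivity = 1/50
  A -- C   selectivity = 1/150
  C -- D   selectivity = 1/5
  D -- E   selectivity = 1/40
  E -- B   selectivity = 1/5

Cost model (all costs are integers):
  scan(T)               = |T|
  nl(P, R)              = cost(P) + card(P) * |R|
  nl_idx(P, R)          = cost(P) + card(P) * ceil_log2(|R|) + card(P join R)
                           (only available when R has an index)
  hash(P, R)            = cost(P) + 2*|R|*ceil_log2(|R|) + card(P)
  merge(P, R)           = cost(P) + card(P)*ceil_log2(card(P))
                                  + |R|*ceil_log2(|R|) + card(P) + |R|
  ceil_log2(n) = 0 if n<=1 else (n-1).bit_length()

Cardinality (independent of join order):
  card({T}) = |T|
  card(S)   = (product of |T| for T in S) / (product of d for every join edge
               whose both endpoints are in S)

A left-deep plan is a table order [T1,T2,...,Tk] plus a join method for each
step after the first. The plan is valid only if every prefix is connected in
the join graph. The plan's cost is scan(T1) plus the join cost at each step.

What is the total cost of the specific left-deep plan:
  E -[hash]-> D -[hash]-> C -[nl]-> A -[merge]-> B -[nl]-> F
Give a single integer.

4336100

step 1: scan E: cost=40, card=40
step 2: join D via hash
    card(P join D) = 40*500/(40) = 500
    cost = 40 + 2*500*9 + 40 = 9080
step 3: join C via hash
    card(P join C) = 500*150/(5) = 15000
    cost = 9080 + 2*150*8 + 500 = 11980
step 4: join A via nl
    card(P join A) = 15000*20/(150) = 2000
    cost = 11980 + 15000*20 = 311980
step 5: join B via merge
    card(P join B) = 2000*20/(5) = 8000
    cost = 311980 + 2000*11 + 20*5 + 2000 + 20 = 336100
step 6: join F via nl
    card(P join F) = 8000*500/(50) = 80000
    cost = 336100 + 8000*500 = 4336100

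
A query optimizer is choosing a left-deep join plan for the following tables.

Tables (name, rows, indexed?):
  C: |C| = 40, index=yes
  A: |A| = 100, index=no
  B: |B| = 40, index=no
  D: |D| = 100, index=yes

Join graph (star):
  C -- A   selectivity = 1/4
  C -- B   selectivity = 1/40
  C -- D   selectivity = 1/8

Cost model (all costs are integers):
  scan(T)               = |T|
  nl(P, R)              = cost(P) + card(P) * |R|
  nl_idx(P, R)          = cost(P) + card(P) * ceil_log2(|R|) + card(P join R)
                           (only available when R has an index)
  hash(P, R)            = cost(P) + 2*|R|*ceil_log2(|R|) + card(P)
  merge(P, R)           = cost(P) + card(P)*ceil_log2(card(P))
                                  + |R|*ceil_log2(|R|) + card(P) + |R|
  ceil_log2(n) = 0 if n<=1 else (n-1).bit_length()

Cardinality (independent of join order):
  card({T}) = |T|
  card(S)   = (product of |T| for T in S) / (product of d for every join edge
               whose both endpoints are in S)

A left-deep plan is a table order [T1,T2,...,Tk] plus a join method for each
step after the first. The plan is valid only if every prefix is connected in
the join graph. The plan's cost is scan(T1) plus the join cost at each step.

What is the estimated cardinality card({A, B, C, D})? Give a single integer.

12500

Tables in S: A(100), B(40), C(40), D(100)
Edges inside S: C-A(d=4), C-B(d=40), C-D(d=8)
numerator = 100 * 40 * 40 * 100 = 16000000
denominator = 4 * 40 * 8 = 1280
card(S) = 16000000 / 1280 = 12500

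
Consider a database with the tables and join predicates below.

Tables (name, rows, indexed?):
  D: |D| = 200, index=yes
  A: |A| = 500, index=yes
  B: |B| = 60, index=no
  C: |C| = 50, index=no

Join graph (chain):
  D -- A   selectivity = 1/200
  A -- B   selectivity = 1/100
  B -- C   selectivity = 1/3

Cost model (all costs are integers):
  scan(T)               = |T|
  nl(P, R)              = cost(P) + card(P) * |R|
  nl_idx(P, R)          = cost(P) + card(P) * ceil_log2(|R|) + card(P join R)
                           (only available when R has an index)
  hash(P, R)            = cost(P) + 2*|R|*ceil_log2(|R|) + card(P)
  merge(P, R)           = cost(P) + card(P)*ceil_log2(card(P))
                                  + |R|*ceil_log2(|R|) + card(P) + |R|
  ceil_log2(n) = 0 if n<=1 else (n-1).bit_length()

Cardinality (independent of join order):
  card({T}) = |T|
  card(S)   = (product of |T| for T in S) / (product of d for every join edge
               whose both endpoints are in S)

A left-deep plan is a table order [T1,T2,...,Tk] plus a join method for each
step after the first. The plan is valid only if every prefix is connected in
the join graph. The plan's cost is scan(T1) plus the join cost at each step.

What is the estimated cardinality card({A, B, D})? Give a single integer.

Tables in S: A(500), B(60), D(200)
Edges inside S: D-A(d=200), A-B(d=100)
numerator = 500 * 60 * 200 = 6000000
denominator = 200 * 100 = 20000
card(S) = 6000000 / 20000 = 300

300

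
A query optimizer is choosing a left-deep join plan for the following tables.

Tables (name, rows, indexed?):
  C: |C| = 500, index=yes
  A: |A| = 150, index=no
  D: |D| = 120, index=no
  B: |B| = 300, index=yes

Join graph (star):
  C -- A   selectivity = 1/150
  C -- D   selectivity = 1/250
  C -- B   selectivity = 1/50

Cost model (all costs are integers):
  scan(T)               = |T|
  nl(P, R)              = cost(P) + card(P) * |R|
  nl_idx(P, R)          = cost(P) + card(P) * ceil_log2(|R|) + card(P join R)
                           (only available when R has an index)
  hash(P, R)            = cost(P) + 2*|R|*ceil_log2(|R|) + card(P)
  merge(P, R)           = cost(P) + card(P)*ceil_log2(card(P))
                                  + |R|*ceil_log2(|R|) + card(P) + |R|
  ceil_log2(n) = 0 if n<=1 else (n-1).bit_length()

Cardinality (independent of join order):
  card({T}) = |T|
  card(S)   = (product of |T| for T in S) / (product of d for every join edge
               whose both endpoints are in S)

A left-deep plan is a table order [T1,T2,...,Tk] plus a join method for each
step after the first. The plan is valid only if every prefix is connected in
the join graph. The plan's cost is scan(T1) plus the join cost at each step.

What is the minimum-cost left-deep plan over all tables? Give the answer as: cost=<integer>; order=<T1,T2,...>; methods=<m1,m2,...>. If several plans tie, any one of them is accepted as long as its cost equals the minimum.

Selinger DP (subsets sized 1..n):
  {C}: scan cost=500, card=500
  {A}: scan cost=150, card=150
  {D}: scan cost=120, card=120
  {B}: scan cost=300, card=300
  {AC}: card=500; try (C,nl_idx)→2000, (A,hash)→3400, (C,merge)→6500, (A,merge)→6850, (C,hash)→9300, (C,nl)→75150 …(+1); best=2000 via (C,nl_idx)
  {CD}: card=240; try (C,nl_idx)→1440, (D,hash)→2680, (C,merge)→6080, (D,merge)→6460, (C,hash)→9240, (C,nl)→60120 …(+1); best=1440 via (C,nl_idx)
  {BC}: card=3000; try (C,nl_idx)→6000, (B,hash)→6400, (B,nl_idx)→8000, (C,merge)→8300, (B,merge)→8500, (C,hash)→9600 …(+2); best=6000 via (C,nl_idx)
  {ACD}: card=240; try (A,hash)→4080, (D,hash)→4180, (A,merge)→4950, (D,merge)→7960, (A,nl)→37440, (D,nl)→62000; best=4080 via (A,hash)
  {ABC}: card=3000; try (B,hash)→7900, (B,nl_idx)→9500, (B,merge)→10000, (A,hash)→11400, (A,merge)→46350, (B,nl)→152000 …(+1); best=7900 via (B,hash)
  {BCD}: card=1440; try (B,nl_idx)→5040, (B,merge)→6600, (B,hash)→7080, (D,hash)→10680, (D,merge)→45960, (B,nl)→73440 …(+1); best=5040 via (B,nl_idx)
  {ABCD}: card=1440; try (B,nl_idx)→7680, (A,hash)→8880, (B,merge)→9240, (B,hash)→9720, (D,hash)→12580, (A,merge)→23670 …(+4); best=7680 via (B,nl_idx)

cost=7680; order=D,C,A,B; methods=nl_idx,hash,nl_idx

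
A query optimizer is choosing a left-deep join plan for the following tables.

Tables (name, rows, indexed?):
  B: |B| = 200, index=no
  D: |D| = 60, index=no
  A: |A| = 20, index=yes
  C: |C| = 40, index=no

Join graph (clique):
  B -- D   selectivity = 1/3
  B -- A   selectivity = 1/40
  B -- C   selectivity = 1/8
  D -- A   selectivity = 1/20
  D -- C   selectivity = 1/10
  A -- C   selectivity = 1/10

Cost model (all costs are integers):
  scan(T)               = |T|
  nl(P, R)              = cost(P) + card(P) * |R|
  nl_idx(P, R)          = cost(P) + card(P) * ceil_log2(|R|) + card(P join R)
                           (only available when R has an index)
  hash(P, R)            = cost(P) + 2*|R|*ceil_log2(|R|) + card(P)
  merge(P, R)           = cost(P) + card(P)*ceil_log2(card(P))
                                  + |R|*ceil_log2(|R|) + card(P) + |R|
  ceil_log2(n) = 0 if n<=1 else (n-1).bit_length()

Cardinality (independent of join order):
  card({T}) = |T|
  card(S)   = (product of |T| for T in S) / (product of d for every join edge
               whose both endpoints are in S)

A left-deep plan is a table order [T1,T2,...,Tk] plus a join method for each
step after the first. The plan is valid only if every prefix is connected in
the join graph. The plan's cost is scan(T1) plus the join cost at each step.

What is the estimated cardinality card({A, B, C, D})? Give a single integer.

Tables in S: A(20), B(200), C(40), D(60)
Edges inside S: B-D(d=3), B-A(d=40), B-C(d=8), D-A(d=20), D-C(d=10), A-C(d=10)
numerator = 20 * 200 * 40 * 60 = 9600000
denominator = 3 * 40 * 8 * 20 * 10 * 10 = 1920000
card(S) = 9600000 / 1920000 = 5

5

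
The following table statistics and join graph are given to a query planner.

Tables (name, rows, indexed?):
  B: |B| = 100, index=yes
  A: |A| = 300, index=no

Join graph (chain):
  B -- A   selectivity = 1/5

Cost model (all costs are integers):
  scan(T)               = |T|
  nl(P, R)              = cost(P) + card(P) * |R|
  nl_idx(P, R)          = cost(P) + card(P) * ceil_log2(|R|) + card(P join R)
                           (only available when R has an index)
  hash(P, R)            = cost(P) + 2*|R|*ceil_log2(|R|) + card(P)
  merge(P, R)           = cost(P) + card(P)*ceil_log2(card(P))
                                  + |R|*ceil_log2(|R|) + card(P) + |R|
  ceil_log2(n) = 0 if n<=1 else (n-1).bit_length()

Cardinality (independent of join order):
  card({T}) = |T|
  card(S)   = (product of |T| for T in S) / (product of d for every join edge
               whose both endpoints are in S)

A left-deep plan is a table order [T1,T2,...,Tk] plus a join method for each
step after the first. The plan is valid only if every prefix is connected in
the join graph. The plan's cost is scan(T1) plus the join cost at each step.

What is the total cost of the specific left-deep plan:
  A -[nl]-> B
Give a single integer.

step 1: scan A: cost=300, card=300
step 2: join B via nl
    card(P join B) = 300*100/(5) = 6000
    cost = 300 + 300*100 = 30300

30300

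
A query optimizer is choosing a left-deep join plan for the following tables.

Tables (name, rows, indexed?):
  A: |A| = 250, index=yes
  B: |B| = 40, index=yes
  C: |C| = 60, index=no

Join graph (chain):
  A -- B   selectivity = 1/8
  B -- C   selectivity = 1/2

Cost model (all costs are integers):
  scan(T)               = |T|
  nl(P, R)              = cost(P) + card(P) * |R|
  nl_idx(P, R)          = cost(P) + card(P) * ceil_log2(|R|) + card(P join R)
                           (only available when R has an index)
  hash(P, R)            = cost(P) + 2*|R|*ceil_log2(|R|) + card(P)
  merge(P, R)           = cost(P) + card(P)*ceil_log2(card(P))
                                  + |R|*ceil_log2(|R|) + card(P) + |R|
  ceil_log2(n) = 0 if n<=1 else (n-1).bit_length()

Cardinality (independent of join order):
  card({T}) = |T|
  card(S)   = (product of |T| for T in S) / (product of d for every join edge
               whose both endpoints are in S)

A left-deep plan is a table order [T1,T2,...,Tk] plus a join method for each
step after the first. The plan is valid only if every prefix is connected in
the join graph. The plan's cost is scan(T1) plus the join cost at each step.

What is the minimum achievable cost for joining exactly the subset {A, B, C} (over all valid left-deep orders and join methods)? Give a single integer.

Selinger DP over subsets of {A,B,C}:
  {A}: scan cost=250, card=250
  {B}: scan cost=40, card=40
  {C}: scan cost=60, card=60
  {AB}: card=1250; try (B,hash)→980, (A,nl_idx)→1610, (A,merge)→2570, (B,merge)→2780, (B,nl_idx)→3000, (A,hash)→4080 …(+2); best=980 via (B,hash)
  {BC}: card=1200; try (B,hash)→600, (C,merge)→740, (B,merge)→760, (C,hash)→800, (B,nl_idx)→1620, (C,nl)→2440 …(+1); best=600 via (B,hash)
  {ABC}: card=37500; try (C,hash)→2950, (A,hash)→5800, (C,merge)→16400, (A,merge)→17250, (A,nl_idx)→47700, (C,nl)→75980 …(+1); best=2950 via (C,hash)

2950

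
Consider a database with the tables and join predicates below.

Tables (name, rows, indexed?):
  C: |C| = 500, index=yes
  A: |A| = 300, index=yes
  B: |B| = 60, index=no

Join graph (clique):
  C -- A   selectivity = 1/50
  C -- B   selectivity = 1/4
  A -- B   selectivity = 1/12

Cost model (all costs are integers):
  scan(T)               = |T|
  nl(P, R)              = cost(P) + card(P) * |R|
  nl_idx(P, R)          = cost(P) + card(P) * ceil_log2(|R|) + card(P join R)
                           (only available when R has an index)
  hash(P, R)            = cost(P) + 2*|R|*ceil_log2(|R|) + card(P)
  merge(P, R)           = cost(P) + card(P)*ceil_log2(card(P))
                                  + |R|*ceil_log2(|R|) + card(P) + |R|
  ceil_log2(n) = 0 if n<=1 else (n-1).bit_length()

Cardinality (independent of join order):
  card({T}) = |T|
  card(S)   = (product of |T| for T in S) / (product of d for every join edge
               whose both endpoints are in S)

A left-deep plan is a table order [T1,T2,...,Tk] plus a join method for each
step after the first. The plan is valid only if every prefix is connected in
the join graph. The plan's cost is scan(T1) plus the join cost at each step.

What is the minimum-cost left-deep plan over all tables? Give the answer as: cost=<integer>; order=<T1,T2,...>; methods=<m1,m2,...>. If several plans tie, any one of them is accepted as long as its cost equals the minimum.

Selinger DP (subsets sized 1..n):
  {C}: scan cost=500, card=500
  {A}: scan cost=300, card=300
  {B}: scan cost=60, card=60
  {AC}: card=3000; try (C,nl_idx)→6000, (A,hash)→6400, (A,nl_idx)→8000, (C,merge)→8300, (A,merge)→8500, (C,hash)→9600 …(+2); best=6000 via (C,nl_idx)
  {BC}: card=7500; try (B,hash)→1720, (C,merge)→5480, (B,merge)→5920, (C,nl_idx)→8100, (C,hash)→9120, (C,nl)→30060 …(+1); best=1720 via (B,hash)
  {AB}: card=1500; try (B,hash)→1320, (A,nl_idx)→2100, (A,merge)→3480, (B,merge)→3720, (A,hash)→5520, (A,nl)→18060 …(+1); best=1320 via (B,hash)
  {ABC}: card=3750; try (B,hash)→9720, (C,hash)→11820, (A,hash)→14620, (C,nl_idx)→18570, (C,merge)→24320, (B,merge)→45420 …(+5); best=9720 via (B,hash)

cost=9720; order=A,C,B; methods=nl_idx,hash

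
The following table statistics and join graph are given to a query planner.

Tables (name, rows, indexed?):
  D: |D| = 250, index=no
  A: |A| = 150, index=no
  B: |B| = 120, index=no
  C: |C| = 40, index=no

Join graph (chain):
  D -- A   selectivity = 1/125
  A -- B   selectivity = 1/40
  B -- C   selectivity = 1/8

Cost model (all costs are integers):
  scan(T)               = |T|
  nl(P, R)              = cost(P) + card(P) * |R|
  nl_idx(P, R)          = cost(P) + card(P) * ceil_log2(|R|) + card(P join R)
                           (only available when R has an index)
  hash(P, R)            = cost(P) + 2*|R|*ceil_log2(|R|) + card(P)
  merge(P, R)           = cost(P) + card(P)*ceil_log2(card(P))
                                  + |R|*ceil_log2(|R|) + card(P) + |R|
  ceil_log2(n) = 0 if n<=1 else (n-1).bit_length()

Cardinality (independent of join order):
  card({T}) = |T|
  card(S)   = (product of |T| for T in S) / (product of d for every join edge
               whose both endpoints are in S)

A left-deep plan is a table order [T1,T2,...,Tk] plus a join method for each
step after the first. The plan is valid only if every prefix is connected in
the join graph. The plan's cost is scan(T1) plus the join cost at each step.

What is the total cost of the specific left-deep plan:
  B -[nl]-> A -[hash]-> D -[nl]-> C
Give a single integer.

58570

step 1: scan B: cost=120, card=120
step 2: join A via nl
    card(P join A) = 120*150/(40) = 450
    cost = 120 + 120*150 = 18120
step 3: join D via hash
    card(P join D) = 450*250/(125) = 900
    cost = 18120 + 2*250*8 + 450 = 22570
step 4: join C via nl
    card(P join C) = 900*40/(8) = 4500
    cost = 22570 + 900*40 = 58570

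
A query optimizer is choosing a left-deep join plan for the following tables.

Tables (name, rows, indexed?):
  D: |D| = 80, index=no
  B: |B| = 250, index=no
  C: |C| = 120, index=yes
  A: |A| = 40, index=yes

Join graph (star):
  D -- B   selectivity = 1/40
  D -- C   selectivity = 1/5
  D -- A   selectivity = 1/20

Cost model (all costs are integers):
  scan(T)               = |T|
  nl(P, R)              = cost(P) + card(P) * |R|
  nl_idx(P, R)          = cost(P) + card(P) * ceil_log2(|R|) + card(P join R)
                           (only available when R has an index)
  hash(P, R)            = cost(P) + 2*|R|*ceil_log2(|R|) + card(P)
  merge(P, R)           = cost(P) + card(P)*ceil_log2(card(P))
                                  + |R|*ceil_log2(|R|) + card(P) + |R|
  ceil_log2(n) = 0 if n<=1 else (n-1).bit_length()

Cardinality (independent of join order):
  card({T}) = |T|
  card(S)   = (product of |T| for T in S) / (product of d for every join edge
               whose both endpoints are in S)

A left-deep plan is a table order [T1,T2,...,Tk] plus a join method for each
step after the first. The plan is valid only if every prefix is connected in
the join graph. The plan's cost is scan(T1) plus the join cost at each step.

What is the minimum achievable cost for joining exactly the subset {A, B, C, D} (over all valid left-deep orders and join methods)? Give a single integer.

Selinger DP over subsets of {A,B,C,D}:
  {D}: scan cost=80, card=80
  {B}: scan cost=250, card=250
  {C}: scan cost=120, card=120
  {A}: scan cost=40, card=40
  {BD}: card=500; try (D,hash)→1620, (B,merge)→2970, (D,merge)→3140, (B,hash)→4160, (B,nl)→20080, (D,nl)→20250; best=1620 via (D,hash)
  {CD}: card=1920; try (D,hash)→1360, (C,merge)→1680, (D,merge)→1720, (C,hash)→1840, (C,nl_idx)→2560, (C,nl)→9680 …(+1); best=1360 via (D,hash)
  {AD}: card=160; try (A,hash)→640, (A,nl_idx)→720, (D,merge)→960, (A,merge)→1000, (D,hash)→1200, (D,nl)→3240 …(+1); best=640 via (A,hash)
  {BCD}: card=12000; try (C,hash)→3800, (B,hash)→7280, (C,merge)→7580, (C,nl_idx)→17120, (B,merge)→26650, (C,nl)→61620 …(+1); best=3800 via (C,hash)
  {ABD}: card=1000; try (A,hash)→2600, (B,merge)→4330, (B,hash)→4800, (A,nl_idx)→5620, (A,merge)→6900, (A,nl)→21620 …(+1); best=2600 via (A,hash)
  {ACD}: card=3840; try (C,hash)→2480, (C,merge)→3040, (A,hash)→3760, (C,nl_idx)→5600, (A,nl_idx)→16720, (C,nl)→19840 …(+2); best=2480 via (C,hash)
  {ABCD}: card=24000; try (C,hash)→5280, (B,hash)→10320, (C,merge)→14560, (A,hash)→16280, (C,nl_idx)→33600, (B,merge)→54650 …(+5); best=5280 via (C,hash)

5280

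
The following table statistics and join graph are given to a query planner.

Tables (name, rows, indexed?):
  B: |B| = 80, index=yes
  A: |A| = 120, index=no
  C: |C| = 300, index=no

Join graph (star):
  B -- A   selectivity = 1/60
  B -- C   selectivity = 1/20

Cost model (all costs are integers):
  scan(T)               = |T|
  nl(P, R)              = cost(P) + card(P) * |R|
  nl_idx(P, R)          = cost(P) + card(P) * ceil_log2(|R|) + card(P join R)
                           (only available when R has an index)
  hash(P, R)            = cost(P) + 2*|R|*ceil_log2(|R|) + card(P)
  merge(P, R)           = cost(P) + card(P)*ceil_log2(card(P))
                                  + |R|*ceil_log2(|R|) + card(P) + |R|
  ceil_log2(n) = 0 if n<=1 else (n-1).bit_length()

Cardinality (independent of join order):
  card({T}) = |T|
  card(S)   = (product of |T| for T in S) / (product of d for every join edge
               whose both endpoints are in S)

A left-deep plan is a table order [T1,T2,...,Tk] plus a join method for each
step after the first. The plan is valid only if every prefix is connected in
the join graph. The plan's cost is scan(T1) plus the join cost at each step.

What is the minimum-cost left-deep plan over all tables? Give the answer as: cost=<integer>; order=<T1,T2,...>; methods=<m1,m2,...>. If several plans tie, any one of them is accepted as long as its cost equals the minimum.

cost=4600; order=C,B,A; methods=hash,hash

Selinger DP (subsets sized 1..n):
  {B}: scan cost=80, card=80
  {A}: scan cost=120, card=120
  {C}: scan cost=300, card=300
  {AB}: card=160; try (B,nl_idx)→1120, (B,hash)→1360, (A,merge)→1680, (B,merge)→1720, (A,hash)→1840, (A,nl)→9680 …(+1); best=1120 via (B,nl_idx)
  {BC}: card=1200; try (B,hash)→1720, (B,nl_idx)→3600, (C,merge)→3720, (B,merge)→3940, (C,hash)→5560, (C,nl)→24080 …(+1); best=1720 via (B,hash)
  {ABC}: card=2400; try (A,hash)→4600, (C,merge)→5560, (C,hash)→6680, (A,merge)→17080, (C,nl)→49120, (A,nl)→145720; best=4600 via (A,hash)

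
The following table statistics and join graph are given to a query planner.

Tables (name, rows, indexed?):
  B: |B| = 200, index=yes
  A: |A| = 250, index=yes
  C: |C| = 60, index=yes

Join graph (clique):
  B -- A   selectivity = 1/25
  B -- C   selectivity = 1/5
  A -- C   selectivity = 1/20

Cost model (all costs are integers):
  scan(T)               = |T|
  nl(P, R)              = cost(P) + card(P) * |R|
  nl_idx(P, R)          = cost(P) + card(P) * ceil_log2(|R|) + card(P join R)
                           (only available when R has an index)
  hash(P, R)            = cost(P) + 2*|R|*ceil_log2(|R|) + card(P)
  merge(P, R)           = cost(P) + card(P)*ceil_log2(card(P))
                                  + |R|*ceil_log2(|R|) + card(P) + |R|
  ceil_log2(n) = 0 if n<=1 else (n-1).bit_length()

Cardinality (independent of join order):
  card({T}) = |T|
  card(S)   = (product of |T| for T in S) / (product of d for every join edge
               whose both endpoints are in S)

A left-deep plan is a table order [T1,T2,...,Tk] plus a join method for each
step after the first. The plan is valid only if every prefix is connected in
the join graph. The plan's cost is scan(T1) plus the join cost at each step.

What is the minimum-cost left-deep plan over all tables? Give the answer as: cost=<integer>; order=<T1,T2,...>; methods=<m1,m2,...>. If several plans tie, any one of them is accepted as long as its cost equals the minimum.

Selinger DP (subsets sized 1..n):
  {B}: scan cost=200, card=200
  {A}: scan cost=250, card=250
  {C}: scan cost=60, card=60
  {AB}: card=2000; try (B,hash)→3700, (A,nl_idx)→3800, (B,nl_idx)→4250, (A,merge)→4250, (B,merge)→4300, (A,hash)→4400 …(+2); best=3700 via (B,hash)
  {BC}: card=2400; try (C,hash)→1120, (B,merge)→2280, (C,merge)→2420, (B,nl_idx)→2940, (B,hash)→3320, (C,nl_idx)→3800 …(+2); best=1120 via (C,hash)
  {AC}: card=750; try (C,hash)→1220, (A,nl_idx)→1290, (C,nl_idx)→2500, (A,merge)→2730, (C,merge)→2920, (A,hash)→4120 …(+2); best=1220 via (C,hash)
  {ABC}: card=1200; try (B,hash)→5170, (C,hash)→6420, (A,hash)→7520, (B,nl_idx)→8420, (B,merge)→11270, (C,nl_idx)→16900 …(+6); best=5170 via (B,hash)

cost=5170; order=A,C,B; methods=hash,hash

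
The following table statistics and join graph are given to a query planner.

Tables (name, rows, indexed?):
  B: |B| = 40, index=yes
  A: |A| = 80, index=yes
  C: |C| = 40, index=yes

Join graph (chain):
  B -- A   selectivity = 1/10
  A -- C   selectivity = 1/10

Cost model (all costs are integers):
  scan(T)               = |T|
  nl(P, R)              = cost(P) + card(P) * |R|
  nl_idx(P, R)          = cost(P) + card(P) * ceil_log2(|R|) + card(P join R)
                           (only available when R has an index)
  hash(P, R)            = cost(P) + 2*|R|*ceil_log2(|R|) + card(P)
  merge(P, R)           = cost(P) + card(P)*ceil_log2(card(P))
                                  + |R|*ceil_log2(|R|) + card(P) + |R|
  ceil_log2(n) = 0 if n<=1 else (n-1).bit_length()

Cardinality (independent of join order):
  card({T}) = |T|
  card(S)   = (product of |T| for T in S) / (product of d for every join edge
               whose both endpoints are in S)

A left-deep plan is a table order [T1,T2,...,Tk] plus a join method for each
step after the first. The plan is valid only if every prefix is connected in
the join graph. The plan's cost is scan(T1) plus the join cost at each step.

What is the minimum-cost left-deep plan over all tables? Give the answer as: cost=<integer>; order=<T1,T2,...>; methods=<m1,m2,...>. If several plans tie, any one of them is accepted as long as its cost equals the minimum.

cost=1440; order=A,B,C; methods=hash,hash

Selinger DP (subsets sized 1..n):
  {B}: scan cost=40, card=40
  {A}: scan cost=80, card=80
  {C}: scan cost=40, card=40
  {AB}: card=320; try (B,hash)→640, (A,nl_idx)→640, (B,nl_idx)→880, (A,merge)→960, (B,merge)→1000, (A,hash)→1200 …(+2); best=640 via (B,hash)
  {AC}: card=320; try (C,hash)→640, (A,nl_idx)→640, (C,nl_idx)→880, (A,merge)→960, (C,merge)→1000, (A,hash)→1200 …(+2); best=640 via (C,hash)
  {ABC}: card=1280; try (C,hash)→1440, (B,hash)→1440, (C,nl_idx)→3840, (B,nl_idx)→3840, (C,merge)→4120, (B,merge)→4120 …(+2); best=1440 via (C,hash)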